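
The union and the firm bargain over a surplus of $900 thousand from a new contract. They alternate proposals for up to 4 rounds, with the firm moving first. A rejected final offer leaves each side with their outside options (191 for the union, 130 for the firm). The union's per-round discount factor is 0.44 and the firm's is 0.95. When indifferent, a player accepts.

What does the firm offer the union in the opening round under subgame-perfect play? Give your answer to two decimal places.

By backward induction:
Round 4 (the union proposes): the firm gets 130 if talks fail, so the union offers 130 and keeps 770.
Round 3 (the firm proposes): the union can get 770 next round, worth 0.44 × 770 = 338.8 now; the firm offers that and keeps 561.2.
Round 2 (the union proposes): the firm can get 561.2 next round, worth 0.95 × 561.2 = 533.14 now; the union offers that and keeps 366.86.
Round 1 (the firm proposes): the union can get 366.86 next round, worth 0.44 × 366.86 = 161.4184 now, so the firm offers 161.4184, keeping 738.5816.

161.42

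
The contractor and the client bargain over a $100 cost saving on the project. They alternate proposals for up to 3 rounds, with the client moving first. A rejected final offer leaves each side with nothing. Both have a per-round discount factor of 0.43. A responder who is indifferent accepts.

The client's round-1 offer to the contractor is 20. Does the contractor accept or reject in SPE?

Reject

Round 3 (the client proposes): rejection yields 0 for the contractor; the client offers 0 and keeps 100.
Round 2 (the contractor proposes): the client can get 100 next round, worth 0.43 × 100 = 43 now. The contractor offers 43 and keeps 100 − 43 = 57.
So by rejecting in round 1, the contractor gets 57 next round, worth 0.43 × 57 = 24.51 now.
Offer 20 < 24.51, so the contractor rejects.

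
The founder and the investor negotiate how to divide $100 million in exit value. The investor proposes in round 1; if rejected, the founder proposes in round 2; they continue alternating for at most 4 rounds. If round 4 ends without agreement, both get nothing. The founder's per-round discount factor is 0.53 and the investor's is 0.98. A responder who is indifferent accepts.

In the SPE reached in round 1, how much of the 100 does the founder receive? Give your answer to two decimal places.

Work backward from the last round.
Round 4 (the founder proposes): rejection yields 0 for the investor; the founder offers 0 and keeps 100.
Round 3 (the investor proposes): the founder can get 100 next round, worth 0.53 × 100 = 53 now; the investor offers that and keeps 47.
Round 2 (the founder proposes): the investor can get 47 next round, worth 0.98 × 47 = 46.06 now; the founder offers that and keeps 53.94.
Round 1 (the investor proposes): the founder can get 53.94 next round, worth 0.53 × 53.94 = 28.5882 now, so the investor offers 28.5882, keeping 71.4118.

28.59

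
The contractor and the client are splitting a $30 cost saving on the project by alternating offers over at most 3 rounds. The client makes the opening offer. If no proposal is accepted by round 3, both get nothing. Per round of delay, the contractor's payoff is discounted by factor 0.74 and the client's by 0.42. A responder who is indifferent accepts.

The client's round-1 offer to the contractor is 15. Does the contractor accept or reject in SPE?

Work out the contractor's continuation value if the offer is rejected.
Round 3 (the client proposes): the contractor will accept anything ≥ 0, so the client offers 0 and keeps 30.
Round 2 (the contractor proposes): the client can get 30 next round, worth 0.42 × 30 = 12.6 now. The contractor offers 12.6 and keeps 30 − 12.6 = 17.4.
So by rejecting in round 1, the contractor gets 17.4 next round, worth 0.74 × 17.4 = 12.876 now.
Offer 15 ≥ 12.876, so the contractor accepts.

Accept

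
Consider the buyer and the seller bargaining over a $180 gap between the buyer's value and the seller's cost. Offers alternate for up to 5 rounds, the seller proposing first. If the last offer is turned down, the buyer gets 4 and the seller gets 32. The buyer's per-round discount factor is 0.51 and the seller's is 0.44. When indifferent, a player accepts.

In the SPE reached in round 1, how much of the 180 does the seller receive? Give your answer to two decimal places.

116.85

By backward induction:
Round 5 (the seller proposes): the buyer gets 4 if talks fail, so the seller offers 4 and keeps 176.
Round 4 (the buyer proposes): the seller can get 176 next round, worth 0.44 × 176 = 77.44 now; the buyer offers that and keeps 102.56.
Round 3 (the seller proposes): the buyer can get 102.56 next round, worth 0.51 × 102.56 = 52.3056 now; the seller offers that and keeps 127.6944.
Round 2 (the buyer proposes): the seller can get 127.6944 next round, worth 0.44 × 127.6944 = 56.185536 now, so the buyer offers 56.185536, keeping 123.814464.
Round 1 (the seller proposes): the buyer can get 123.814464 next round, worth 0.51 × 123.814464 = 63.14537664 now, so the seller offers 63.14537664, keeping 116.85462336.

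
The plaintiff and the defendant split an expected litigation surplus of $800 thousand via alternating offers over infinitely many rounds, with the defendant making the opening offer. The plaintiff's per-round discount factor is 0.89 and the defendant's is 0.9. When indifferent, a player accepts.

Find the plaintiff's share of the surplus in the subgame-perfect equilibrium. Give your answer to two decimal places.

357.79

When the defendant proposes, the plaintiff accepts any offer worth at least 0.89 times what the plaintiff would get by proposing next round; and vice versa.
This gives x = 800 − 0.89y and y = 800 − 0.9x, where x and y are each side's share when it proposes.
Hence (1 − 0.89·0.9)x = 800(1 − 0.89), i.e. 0.199·x = 88.
x ≈ 442.2111; the plaintiff's share is 800 − x ≈ 357.7889.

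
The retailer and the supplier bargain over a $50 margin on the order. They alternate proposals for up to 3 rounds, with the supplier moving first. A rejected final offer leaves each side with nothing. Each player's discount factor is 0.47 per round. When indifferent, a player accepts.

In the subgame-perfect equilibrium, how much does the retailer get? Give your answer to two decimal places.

12.46

Round 3 (the supplier proposes): rejection yields 0 for the retailer; the supplier offers 0 and keeps 50.
Round 2 (the retailer proposes): the supplier can get 50 next round, worth 0.47 × 50 = 23.5 now. The retailer offers 23.5 and keeps 50 − 23.5 = 26.5.
Round 1 (the supplier proposes): the retailer can get 26.5 next round, worth 0.47 × 26.5 = 12.455 now, so the supplier offers 12.455, keeping 37.545.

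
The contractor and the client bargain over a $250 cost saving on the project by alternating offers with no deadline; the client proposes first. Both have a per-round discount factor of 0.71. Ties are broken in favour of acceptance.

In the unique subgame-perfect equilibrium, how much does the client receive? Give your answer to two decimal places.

146.20

In a stationary SPE each proposer offers the other exactly their discounted continuation value.
If the client keeps x when proposing and the contractor keeps y when proposing, then x = 250 − 0.71y and y = 250 − 0.71x.
Solving: x = 250(1 − 0.71) / (1 − 0.71·0.71) = 72.5 / 0.4959 ≈ 146.1988.
The contractor gets 250 − 146.1988 ≈ 103.8012.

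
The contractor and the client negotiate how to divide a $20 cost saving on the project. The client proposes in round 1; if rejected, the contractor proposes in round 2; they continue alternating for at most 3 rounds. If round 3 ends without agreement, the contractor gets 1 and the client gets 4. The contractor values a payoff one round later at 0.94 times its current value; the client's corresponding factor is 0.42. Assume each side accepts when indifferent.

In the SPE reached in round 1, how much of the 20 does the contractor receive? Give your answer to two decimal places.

Round 3 (the client proposes): the contractor gets 1 if talks fail, so the client offers 1 and keeps 19.
Round 2 (the contractor proposes): the client can get 19 next round, worth 0.42 × 19 = 7.98 now. The contractor offers 7.98 and keeps 20 − 7.98 = 12.02.
Round 1 (the client proposes): the contractor can get 12.02 next round, worth 0.94 × 12.02 = 11.2988 now; the client offers that and keeps 8.7012.

11.30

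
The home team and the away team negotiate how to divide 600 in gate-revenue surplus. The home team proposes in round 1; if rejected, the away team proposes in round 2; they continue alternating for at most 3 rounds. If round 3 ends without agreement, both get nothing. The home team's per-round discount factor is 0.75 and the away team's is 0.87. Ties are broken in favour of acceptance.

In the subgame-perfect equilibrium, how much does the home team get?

469.5

Round 3 (the home team proposes): the away team will accept anything ≥ 0, so the home team offers 0 and keeps 600.
Round 2 (the away team proposes): the home team can get 600 next round, worth 0.75 × 600 = 450 now. The away team offers 450 and keeps 600 − 450 = 150.
Round 1 (the home team proposes): the away team can get 150 next round, worth 0.87 × 150 = 130.5 now, so the home team offers 130.5, keeping 469.5.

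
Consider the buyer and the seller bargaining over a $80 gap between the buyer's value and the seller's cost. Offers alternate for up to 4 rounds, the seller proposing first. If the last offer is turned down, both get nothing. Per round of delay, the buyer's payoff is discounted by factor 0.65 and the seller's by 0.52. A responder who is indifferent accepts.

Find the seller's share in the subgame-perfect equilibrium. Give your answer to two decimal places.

Round 4 (the buyer proposes): rejection yields 0 for the seller; the buyer offers 0 and keeps 80.
Round 3 (the seller proposes): the buyer can get 80 next round, worth 0.65 × 80 = 52 now. The seller offers 52 and keeps 80 − 52 = 28.
Round 2 (the buyer proposes): the seller can get 28 next round, worth 0.52 × 28 = 14.56 now; the buyer offers that and keeps 65.44.
Round 1 (the seller proposes): the buyer can get 65.44 next round, worth 0.65 × 65.44 = 42.536 now. The seller offers 42.536 and keeps 80 − 42.536 = 37.464.

37.46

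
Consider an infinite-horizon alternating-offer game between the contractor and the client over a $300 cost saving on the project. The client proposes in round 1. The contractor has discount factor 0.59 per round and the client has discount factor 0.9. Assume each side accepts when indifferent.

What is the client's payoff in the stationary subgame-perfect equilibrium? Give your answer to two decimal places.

In a stationary SPE each proposer offers the other exactly their discounted continuation value.
If the client keeps x when proposing and the contractor keeps y when proposing, then x = 300 − 0.59y and y = 300 − 0.9x.
Solving: x = 300(1 − 0.59) / (1 − 0.9·0.59) = 123 / 0.469 ≈ 262.2601.
The contractor gets 300 − 262.2601 ≈ 37.7399.

262.26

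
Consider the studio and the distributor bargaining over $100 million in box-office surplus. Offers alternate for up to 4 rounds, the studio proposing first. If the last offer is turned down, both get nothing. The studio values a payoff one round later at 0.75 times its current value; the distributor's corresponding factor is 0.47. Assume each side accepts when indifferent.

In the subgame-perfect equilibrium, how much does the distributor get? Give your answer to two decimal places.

28.32

Round 4 (the distributor proposes): the studio will accept anything ≥ 0, so the distributor offers 0 and keeps 100.
Round 3 (the studio proposes): the distributor can get 100 next round, worth 0.47 × 100 = 47 now. The studio offers 47 and keeps 100 − 47 = 53.
Round 2 (the distributor proposes): the studio can get 53 next round, worth 0.75 × 53 = 39.75 now, so the distributor offers 39.75, keeping 60.25.
Round 1 (the studio proposes): the distributor can get 60.25 next round, worth 0.47 × 60.25 = 28.3175 now, so the studio offers 28.3175, keeping 71.6825.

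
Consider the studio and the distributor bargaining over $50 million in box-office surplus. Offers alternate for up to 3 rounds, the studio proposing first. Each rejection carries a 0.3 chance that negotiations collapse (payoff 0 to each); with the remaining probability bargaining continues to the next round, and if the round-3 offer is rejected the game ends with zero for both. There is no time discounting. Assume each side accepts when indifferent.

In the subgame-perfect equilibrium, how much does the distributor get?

By backward induction:
Round 3 (the studio proposes): rejection yields 0 for the distributor; the studio offers 0 and keeps 50.
Round 2 (the distributor proposes): rejecting gives the studio an expected 0.7 × 50 = 35, so the distributor offers 35, keeping 15.
Round 1 (the studio proposes): rejecting gives the distributor an expected 0.7 × 15 = 10.5. The studio offers 10.5 and keeps 50 − 10.5 = 39.5.

10.5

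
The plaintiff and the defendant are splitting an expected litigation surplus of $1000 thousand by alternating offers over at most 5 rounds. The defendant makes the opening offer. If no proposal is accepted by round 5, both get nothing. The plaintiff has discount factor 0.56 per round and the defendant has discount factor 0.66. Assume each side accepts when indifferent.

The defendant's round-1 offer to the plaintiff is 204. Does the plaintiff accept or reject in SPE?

Round 5 (the defendant proposes): the plaintiff will accept anything ≥ 0, so the defendant offers 0 and keeps 1000.
Round 4 (the plaintiff proposes): the defendant can get 1000 next round, worth 0.66 × 1000 = 660 now; the plaintiff offers that and keeps 340.
Round 3 (the defendant proposes): the plaintiff can get 340 next round, worth 0.56 × 340 = 190.4 now. The defendant offers 190.4 and keeps 1000 − 190.4 = 809.6.
Round 2 (the plaintiff proposes): the defendant can get 809.6 next round, worth 0.66 × 809.6 = 534.336 now, so the plaintiff offers 534.336, keeping 465.664.
So by rejecting in round 1, the plaintiff gets 465.664 next round, worth 0.56 × 465.664 = 260.77184 now.
Offer 204 < 260.77184, so the plaintiff rejects.

Reject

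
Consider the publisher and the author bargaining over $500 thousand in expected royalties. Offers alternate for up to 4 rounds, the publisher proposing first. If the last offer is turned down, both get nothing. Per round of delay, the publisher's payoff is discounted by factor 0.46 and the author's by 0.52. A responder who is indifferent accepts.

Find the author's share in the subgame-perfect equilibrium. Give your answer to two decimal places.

Solve by backward induction from round 4.
Round 4 (the author proposes): rejection yields 0 for the publisher; the author offers 0 and keeps 500.
Round 3 (the publisher proposes): the author can get 500 next round, worth 0.52 × 500 = 260 now. The publisher offers 260 and keeps 500 − 260 = 240.
Round 2 (the author proposes): the publisher can get 240 next round, worth 0.46 × 240 = 110.4 now, so the author offers 110.4, keeping 389.6.
Round 1 (the publisher proposes): the author can get 389.6 next round, worth 0.52 × 389.6 = 202.592 now. The publisher offers 202.592 and keeps 500 − 202.592 = 297.408.

202.59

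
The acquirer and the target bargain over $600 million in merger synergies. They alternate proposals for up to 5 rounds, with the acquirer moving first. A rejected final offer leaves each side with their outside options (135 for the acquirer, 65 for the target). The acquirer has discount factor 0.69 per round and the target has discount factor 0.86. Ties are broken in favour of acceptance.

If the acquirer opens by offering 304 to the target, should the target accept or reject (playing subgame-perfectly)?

Round 5 (the acquirer proposes): the target gets 65 if talks fail, so the acquirer offers 65 and keeps 535.
Round 4 (the target proposes): the acquirer can get 535 next round, worth 0.69 × 535 = 369.15 now. The target offers 369.15 and keeps 600 − 369.15 = 230.85.
Round 3 (the acquirer proposes): the target can get 230.85 next round, worth 0.86 × 230.85 = 198.531 now, so the acquirer offers 198.531, keeping 401.469.
Round 2 (the target proposes): the acquirer can get 401.469 next round, worth 0.69 × 401.469 = 277.01361 now, so the target offers 277.01361, keeping 322.98639.
So by rejecting in round 1, the target gets 322.98639 next round, worth 0.86 × 322.98639 = 277.7682954 now.
Offer 304 ≥ 277.7682954, so the target accepts.

Accept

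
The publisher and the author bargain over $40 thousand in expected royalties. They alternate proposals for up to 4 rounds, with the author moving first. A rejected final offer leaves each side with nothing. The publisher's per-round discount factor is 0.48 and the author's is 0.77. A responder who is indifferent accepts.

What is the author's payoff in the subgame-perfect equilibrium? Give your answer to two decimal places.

Round 4 (the publisher proposes): the author will accept anything ≥ 0, so the publisher offers 0 and keeps 40.
Round 3 (the author proposes): the publisher can get 40 next round, worth 0.48 × 40 = 19.2 now; the author offers that and keeps 20.8.
Round 2 (the publisher proposes): the author can get 20.8 next round, worth 0.77 × 20.8 = 16.016 now; the publisher offers that and keeps 23.984.
Round 1 (the author proposes): the publisher can get 23.984 next round, worth 0.48 × 23.984 = 11.51232 now, so the author offers 11.51232, keeping 28.48768.

28.49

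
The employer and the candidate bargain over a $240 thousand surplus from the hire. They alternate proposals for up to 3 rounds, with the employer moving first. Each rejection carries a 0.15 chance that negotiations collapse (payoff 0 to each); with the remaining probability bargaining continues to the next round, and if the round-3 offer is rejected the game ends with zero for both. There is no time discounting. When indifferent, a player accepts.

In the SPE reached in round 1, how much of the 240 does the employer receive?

Round 3 (the employer proposes): the candidate will accept anything ≥ 0, so the employer offers 0 and keeps 240.
Round 2 (the candidate proposes): rejecting gives the employer an expected 0.85 × 240 = 204; the candidate offers that and keeps 36.
Round 1 (the employer proposes): rejecting gives the candidate an expected 0.85 × 36 = 30.6, so the employer offers 30.6, keeping 209.4.

209.4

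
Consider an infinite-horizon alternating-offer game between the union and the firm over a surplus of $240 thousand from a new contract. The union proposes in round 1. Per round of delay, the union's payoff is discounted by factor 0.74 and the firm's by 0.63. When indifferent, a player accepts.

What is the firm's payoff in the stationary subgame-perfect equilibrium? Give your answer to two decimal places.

73.65

In a stationary SPE each proposer offers the other exactly their discounted continuation value.
If the union keeps x when proposing and the firm keeps y when proposing, then x = 240 − 0.63y and y = 240 − 0.74x.
Solving: x = 240(1 − 0.63) / (1 − 0.74·0.63) = 88.8 / 0.5338 ≈ 166.3544.
The firm gets 240 − 166.3544 ≈ 73.6456.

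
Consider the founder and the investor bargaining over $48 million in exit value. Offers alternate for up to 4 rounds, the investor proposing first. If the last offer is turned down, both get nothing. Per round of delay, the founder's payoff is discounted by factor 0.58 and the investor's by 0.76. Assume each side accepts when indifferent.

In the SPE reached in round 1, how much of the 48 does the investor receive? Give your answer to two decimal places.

Round 4 (the founder proposes): the investor will accept anything ≥ 0, so the founder offers 0 and keeps 48.
Round 3 (the investor proposes): the founder can get 48 next round, worth 0.58 × 48 = 27.84 now; the investor offers that and keeps 20.16.
Round 2 (the founder proposes): the investor can get 20.16 next round, worth 0.76 × 20.16 = 15.3216 now; the founder offers that and keeps 32.6784.
Round 1 (the investor proposes): the founder can get 32.6784 next round, worth 0.58 × 32.6784 = 18.953472 now, so the investor offers 18.953472, keeping 29.046528.

29.05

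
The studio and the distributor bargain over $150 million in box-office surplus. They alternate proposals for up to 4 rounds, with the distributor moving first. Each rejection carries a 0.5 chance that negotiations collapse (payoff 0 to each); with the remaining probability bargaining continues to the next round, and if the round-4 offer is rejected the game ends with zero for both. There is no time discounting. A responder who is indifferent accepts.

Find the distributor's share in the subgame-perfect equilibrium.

By backward induction:
Round 4 (the studio proposes): the distributor will accept anything ≥ 0, so the studio offers 0 and keeps 150.
Round 3 (the distributor proposes): rejecting gives the studio an expected 0.5 × 150 = 75, so the distributor offers 75, keeping 75.
Round 2 (the studio proposes): rejecting gives the distributor an expected 0.5 × 75 = 37.5. The studio offers 37.5 and keeps 150 − 37.5 = 112.5.
Round 1 (the distributor proposes): rejecting gives the studio an expected 0.5 × 112.5 = 56.25; the distributor offers that and keeps 93.75.

93.75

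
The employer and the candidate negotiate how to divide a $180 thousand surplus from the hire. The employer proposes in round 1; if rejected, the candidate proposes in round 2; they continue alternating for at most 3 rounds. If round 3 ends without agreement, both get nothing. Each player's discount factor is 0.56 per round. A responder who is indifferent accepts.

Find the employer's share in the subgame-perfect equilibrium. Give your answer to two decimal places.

135.65

Round 3 (the employer proposes): the candidate will accept anything ≥ 0, so the employer offers 0 and keeps 180.
Round 2 (the candidate proposes): the employer can get 180 next round, worth 0.56 × 180 = 100.8 now, so the candidate offers 100.8, keeping 79.2.
Round 1 (the employer proposes): the candidate can get 79.2 next round, worth 0.56 × 79.2 = 44.352 now, so the employer offers 44.352, keeping 135.648.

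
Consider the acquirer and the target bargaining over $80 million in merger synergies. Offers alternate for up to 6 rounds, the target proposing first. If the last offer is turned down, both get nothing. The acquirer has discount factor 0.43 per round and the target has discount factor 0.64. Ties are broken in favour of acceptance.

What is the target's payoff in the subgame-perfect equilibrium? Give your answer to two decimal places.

61.60

Round 6 (the acquirer proposes): rejection yields 0 for the target; the acquirer offers 0 and keeps 80.
Round 5 (the target proposes): the acquirer can get 80 next round, worth 0.43 × 80 = 34.4 now, so the target offers 34.4, keeping 45.6.
Round 4 (the acquirer proposes): the target can get 45.6 next round, worth 0.64 × 45.6 = 29.184 now, so the acquirer offers 29.184, keeping 50.816.
Round 3 (the target proposes): the acquirer can get 50.816 next round, worth 0.43 × 50.816 = 21.85088 now, so the target offers 21.85088, keeping 58.14912.
Round 2 (the acquirer proposes): the target can get 58.14912 next round, worth 0.64 × 58.14912 = 37.2154368 now. The acquirer offers 37.2154368 and keeps 80 − 37.2154368 = 42.7845632.
Round 1 (the target proposes): the acquirer can get 42.7845632 next round, worth 0.43 × 42.7845632 = 18.397362176 now. The target offers 18.397362176 and keeps 80 − 18.397362176 = 61.602637824.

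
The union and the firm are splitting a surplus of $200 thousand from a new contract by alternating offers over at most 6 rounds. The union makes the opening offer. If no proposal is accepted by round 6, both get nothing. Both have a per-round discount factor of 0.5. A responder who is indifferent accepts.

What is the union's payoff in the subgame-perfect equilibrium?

Round 6 (the firm proposes): rejection yields 0 for the union; the firm offers 0 and keeps 200.
Round 5 (the union proposes): the firm can get 200 next round, worth 0.5 × 200 = 100 now, so the union offers 100, keeping 100.
Round 4 (the firm proposes): the union can get 100 next round, worth 0.5 × 100 = 50 now. The firm offers 50 and keeps 200 − 50 = 150.
Round 3 (the union proposes): the firm can get 150 next round, worth 0.5 × 150 = 75 now. The union offers 75 and keeps 200 − 75 = 125.
Round 2 (the firm proposes): the union can get 125 next round, worth 0.5 × 125 = 62.5 now; the firm offers that and keeps 137.5.
Round 1 (the union proposes): the firm can get 137.5 next round, worth 0.5 × 137.5 = 68.75 now. The union offers 68.75 and keeps 200 − 68.75 = 131.25.

131.25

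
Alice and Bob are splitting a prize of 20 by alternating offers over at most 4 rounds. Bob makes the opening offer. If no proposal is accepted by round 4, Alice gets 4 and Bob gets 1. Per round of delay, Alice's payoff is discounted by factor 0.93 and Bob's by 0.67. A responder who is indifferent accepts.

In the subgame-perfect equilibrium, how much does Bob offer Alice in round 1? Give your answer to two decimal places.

17.15

Round 4 (Alice proposes): Bob gets 1 if talks fail, so Alice offers 1 and keeps 19.
Round 3 (Bob proposes): Alice can get 19 next round, worth 0.93 × 19 = 17.67 now. Bob offers 17.67 and keeps 20 − 17.67 = 2.33.
Round 2 (Alice proposes): Bob can get 2.33 next round, worth 0.67 × 2.33 = 1.5611 now; Alice offers that and keeps 18.4389.
Round 1 (Bob proposes): Alice can get 18.4389 next round, worth 0.93 × 18.4389 = 17.148177 now; Bob offers that and keeps 2.851823.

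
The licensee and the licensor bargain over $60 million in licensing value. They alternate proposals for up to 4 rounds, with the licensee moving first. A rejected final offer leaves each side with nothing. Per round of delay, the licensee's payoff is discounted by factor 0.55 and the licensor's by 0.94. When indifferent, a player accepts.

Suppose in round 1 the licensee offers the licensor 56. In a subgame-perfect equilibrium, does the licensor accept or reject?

Round 4 (the licensor proposes): rejection yields 0 for the licensee; the licensor offers 0 and keeps 60.
Round 3 (the licensee proposes): the licensor can get 60 next round, worth 0.94 × 60 = 56.4 now, so the licensee offers 56.4, keeping 3.6.
Round 2 (the licensor proposes): the licensee can get 3.6 next round, worth 0.55 × 3.6 = 1.98 now, so the licensor offers 1.98, keeping 58.02.
So by rejecting in round 1, the licensor gets 58.02 next round, worth 0.94 × 58.02 = 54.5388 now.
Offer 56 ≥ 54.5388, so the licensor accepts.

Accept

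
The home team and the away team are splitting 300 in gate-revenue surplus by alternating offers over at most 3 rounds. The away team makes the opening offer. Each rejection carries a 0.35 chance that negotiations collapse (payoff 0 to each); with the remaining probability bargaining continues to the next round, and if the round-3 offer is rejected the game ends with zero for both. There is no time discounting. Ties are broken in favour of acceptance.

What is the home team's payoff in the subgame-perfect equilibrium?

68.25

Round 3 (the away team proposes): the home team will accept anything ≥ 0, so the away team offers 0 and keeps 300.
Round 2 (the home team proposes): rejecting gives the away team an expected 0.65 × 300 = 195. The home team offers 195 and keeps 300 − 195 = 105.
Round 1 (the away team proposes): rejecting gives the home team an expected 0.65 × 105 = 68.25, so the away team offers 68.25, keeping 231.75.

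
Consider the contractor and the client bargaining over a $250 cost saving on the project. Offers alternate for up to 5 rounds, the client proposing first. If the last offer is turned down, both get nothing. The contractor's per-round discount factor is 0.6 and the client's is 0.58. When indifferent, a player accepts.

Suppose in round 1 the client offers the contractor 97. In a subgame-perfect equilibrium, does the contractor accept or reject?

Round 5 (the client proposes): the contractor will accept anything ≥ 0, so the client offers 0 and keeps 250.
Round 4 (the contractor proposes): the client can get 250 next round, worth 0.58 × 250 = 145 now; the contractor offers that and keeps 105.
Round 3 (the client proposes): the contractor can get 105 next round, worth 0.6 × 105 = 63 now; the client offers that and keeps 187.
Round 2 (the contractor proposes): the client can get 187 next round, worth 0.58 × 187 = 108.46 now, so the contractor offers 108.46, keeping 141.54.
So by rejecting in round 1, the contractor gets 141.54 next round, worth 0.6 × 141.54 = 84.924 now.
Offer 97 ≥ 84.924, so the contractor accepts.

Accept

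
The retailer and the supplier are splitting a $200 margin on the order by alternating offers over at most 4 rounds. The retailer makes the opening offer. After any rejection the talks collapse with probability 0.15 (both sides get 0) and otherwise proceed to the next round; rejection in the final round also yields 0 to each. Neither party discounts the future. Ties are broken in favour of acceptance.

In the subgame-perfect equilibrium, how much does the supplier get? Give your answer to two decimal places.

By backward induction:
Round 4 (the supplier proposes): the retailer will accept anything ≥ 0, so the supplier offers 0 and keeps 200.
Round 3 (the retailer proposes): rejecting gives the supplier an expected 0.85 × 200 = 170; the retailer offers that and keeps 30.
Round 2 (the supplier proposes): rejecting gives the retailer an expected 0.85 × 30 = 25.5, so the supplier offers 25.5, keeping 174.5.
Round 1 (the retailer proposes): rejecting gives the supplier an expected 0.85 × 174.5 = 148.325, so the retailer offers 148.325, keeping 51.675.

148.33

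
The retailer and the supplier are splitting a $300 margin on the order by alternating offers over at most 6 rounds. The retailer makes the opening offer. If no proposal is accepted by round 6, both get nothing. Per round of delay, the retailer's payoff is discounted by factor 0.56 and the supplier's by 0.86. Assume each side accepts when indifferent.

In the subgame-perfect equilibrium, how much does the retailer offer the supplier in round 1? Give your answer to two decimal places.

228.03

By backward induction:
Round 6 (the supplier proposes): the retailer will accept anything ≥ 0, so the supplier offers 0 and keeps 300.
Round 5 (the retailer proposes): the supplier can get 300 next round, worth 0.86 × 300 = 258 now, so the retailer offers 258, keeping 42.
Round 4 (the supplier proposes): the retailer can get 42 next round, worth 0.56 × 42 = 23.52 now. The supplier offers 23.52 and keeps 300 − 23.52 = 276.48.
Round 3 (the retailer proposes): the supplier can get 276.48 next round, worth 0.86 × 276.48 = 237.7728 now; the retailer offers that and keeps 62.2272.
Round 2 (the supplier proposes): the retailer can get 62.2272 next round, worth 0.56 × 62.2272 = 34.847232 now. The supplier offers 34.847232 and keeps 300 − 34.847232 = 265.152768.
Round 1 (the retailer proposes): the supplier can get 265.152768 next round, worth 0.86 × 265.152768 = 228.03138048 now, so the retailer offers 228.03138048, keeping 71.96861952.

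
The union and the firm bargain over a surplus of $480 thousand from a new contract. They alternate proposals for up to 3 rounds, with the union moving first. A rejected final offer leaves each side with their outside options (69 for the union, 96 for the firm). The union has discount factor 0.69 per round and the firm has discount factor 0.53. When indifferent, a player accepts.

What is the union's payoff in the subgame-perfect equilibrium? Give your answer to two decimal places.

366.03

Solve by backward induction from round 3.
Round 3 (the union proposes): the firm gets 96 if talks fail, so the union offers 96 and keeps 384.
Round 2 (the firm proposes): the union can get 384 next round, worth 0.69 × 384 = 264.96 now; the firm offers that and keeps 215.04.
Round 1 (the union proposes): the firm can get 215.04 next round, worth 0.53 × 215.04 = 113.9712 now, so the union offers 113.9712, keeping 366.0288.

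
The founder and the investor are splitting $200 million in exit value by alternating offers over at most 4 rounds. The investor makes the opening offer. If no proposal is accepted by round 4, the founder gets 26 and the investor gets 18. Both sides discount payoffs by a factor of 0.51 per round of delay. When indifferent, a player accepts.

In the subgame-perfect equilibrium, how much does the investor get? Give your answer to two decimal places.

Round 4 (the founder proposes): the investor gets 18 if talks fail, so the founder offers 18 and keeps 182.
Round 3 (the investor proposes): the founder can get 182 next round, worth 0.51 × 182 = 92.82 now. The investor offers 92.82 and keeps 200 − 92.82 = 107.18.
Round 2 (the founder proposes): the investor can get 107.18 next round, worth 0.51 × 107.18 = 54.6618 now; the founder offers that and keeps 145.3382.
Round 1 (the investor proposes): the founder can get 145.3382 next round, worth 0.51 × 145.3382 = 74.122482 now; the investor offers that and keeps 125.877518.

125.88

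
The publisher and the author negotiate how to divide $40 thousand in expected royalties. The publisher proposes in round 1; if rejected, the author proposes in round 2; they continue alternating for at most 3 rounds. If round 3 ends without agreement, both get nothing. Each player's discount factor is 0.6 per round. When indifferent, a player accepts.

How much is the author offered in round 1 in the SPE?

By backward induction:
Round 3 (the publisher proposes): the author will accept anything ≥ 0, so the publisher offers 0 and keeps 40.
Round 2 (the author proposes): the publisher can get 40 next round, worth 0.6 × 40 = 24 now. The author offers 24 and keeps 40 − 24 = 16.
Round 1 (the publisher proposes): the author can get 16 next round, worth 0.6 × 16 = 9.6 now, so the publisher offers 9.6, keeping 30.4.

9.6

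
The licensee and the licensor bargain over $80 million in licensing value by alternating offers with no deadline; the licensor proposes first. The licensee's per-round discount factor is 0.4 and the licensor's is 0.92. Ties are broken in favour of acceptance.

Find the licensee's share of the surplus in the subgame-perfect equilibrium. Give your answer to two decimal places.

4.05

Let x be the licensor's share when the licensor proposes and y be the licensee's share when the licensee proposes.
The licensee accepts iff offered ≥ 0.4·y, so x = 80 − 0.4y. Symmetrically y = 80 − 0.92x.
Substituting: x = 80 − 0.4(80 − 0.92x), giving x(1 − 0.92·0.4) = 80(1 − 0.4).
So x = 80 × 0.6 / 0.632 ≈ 75.9494, and the licensee receives 80 − x ≈ 4.0506.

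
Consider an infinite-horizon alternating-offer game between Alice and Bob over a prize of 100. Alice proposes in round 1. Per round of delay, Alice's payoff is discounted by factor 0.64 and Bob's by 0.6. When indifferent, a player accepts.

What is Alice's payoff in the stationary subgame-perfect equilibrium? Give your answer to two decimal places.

64.94

In a stationary SPE each proposer offers the other exactly their discounted continuation value.
If Alice keeps x when proposing and Bob keeps y when proposing, then x = 100 − 0.6y and y = 100 − 0.64x.
Solving: x = 100(1 − 0.6) / (1 − 0.64·0.6) = 40 / 0.616 ≈ 64.9351.
Bob gets 100 − 64.9351 ≈ 35.0649.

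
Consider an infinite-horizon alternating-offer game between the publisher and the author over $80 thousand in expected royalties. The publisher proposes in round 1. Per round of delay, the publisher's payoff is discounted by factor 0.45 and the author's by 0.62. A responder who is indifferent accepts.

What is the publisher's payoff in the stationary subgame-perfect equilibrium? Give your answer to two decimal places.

42.16

In a stationary SPE each proposer offers the other exactly their discounted continuation value.
If the publisher keeps x when proposing and the author keeps y when proposing, then x = 80 − 0.62y and y = 80 − 0.45x.
Solving: x = 80(1 − 0.62) / (1 − 0.45·0.62) = 30.4 / 0.721 ≈ 42.1637.
The author gets 80 − 42.1637 ≈ 37.8363.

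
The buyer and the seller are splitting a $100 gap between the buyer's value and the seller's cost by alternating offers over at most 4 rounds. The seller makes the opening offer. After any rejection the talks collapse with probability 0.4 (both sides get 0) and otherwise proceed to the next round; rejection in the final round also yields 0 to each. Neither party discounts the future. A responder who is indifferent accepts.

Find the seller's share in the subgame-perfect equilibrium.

54.4

Round 4 (the buyer proposes): the seller will accept anything ≥ 0, so the buyer offers 0 and keeps 100.
Round 3 (the seller proposes): rejecting gives the buyer an expected 0.6 × 100 = 60. The seller offers 60 and keeps 100 − 60 = 40.
Round 2 (the buyer proposes): rejecting gives the seller an expected 0.6 × 40 = 24. The buyer offers 24 and keeps 100 − 24 = 76.
Round 1 (the seller proposes): rejecting gives the buyer an expected 0.6 × 76 = 45.6, so the seller offers 45.6, keeping 54.4.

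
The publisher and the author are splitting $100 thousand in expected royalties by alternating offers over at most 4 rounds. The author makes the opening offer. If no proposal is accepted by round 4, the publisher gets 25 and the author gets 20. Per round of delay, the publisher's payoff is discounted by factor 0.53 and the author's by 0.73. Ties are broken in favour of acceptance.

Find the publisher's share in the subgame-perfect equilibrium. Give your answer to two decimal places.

30.71

Round 4 (the publisher proposes): the author gets 20 if talks fail, so the publisher offers 20 and keeps 80.
Round 3 (the author proposes): the publisher can get 80 next round, worth 0.53 × 80 = 42.4 now. The author offers 42.4 and keeps 100 − 42.4 = 57.6.
Round 2 (the publisher proposes): the author can get 57.6 next round, worth 0.73 × 57.6 = 42.048 now, so the publisher offers 42.048, keeping 57.952.
Round 1 (the author proposes): the publisher can get 57.952 next round, worth 0.53 × 57.952 = 30.71456 now; the author offers that and keeps 69.28544.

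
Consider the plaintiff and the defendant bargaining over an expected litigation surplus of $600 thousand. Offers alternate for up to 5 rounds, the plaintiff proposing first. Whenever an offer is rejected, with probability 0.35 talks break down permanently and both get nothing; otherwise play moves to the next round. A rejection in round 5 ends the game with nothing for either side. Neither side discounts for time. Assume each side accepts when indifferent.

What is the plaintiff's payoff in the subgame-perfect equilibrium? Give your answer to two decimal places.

Round 5 (the plaintiff proposes): rejection yields 0 for the defendant; the plaintiff offers 0 and keeps 600.
Round 4 (the defendant proposes): rejecting gives the plaintiff an expected 0.65 × 600 = 390; the defendant offers that and keeps 210.
Round 3 (the plaintiff proposes): rejecting gives the defendant an expected 0.65 × 210 = 136.5. The plaintiff offers 136.5 and keeps 600 − 136.5 = 463.5.
Round 2 (the defendant proposes): rejecting gives the plaintiff an expected 0.65 × 463.5 = 301.275. The defendant offers 301.275 and keeps 600 − 301.275 = 298.725.
Round 1 (the plaintiff proposes): rejecting gives the defendant an expected 0.65 × 298.725 = 194.17125. The plaintiff offers 194.17125 and keeps 600 − 194.17125 = 405.82875.

405.83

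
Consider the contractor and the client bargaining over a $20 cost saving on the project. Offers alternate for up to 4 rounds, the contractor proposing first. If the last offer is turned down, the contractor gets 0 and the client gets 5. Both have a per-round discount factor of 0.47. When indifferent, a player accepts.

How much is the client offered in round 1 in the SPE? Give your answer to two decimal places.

Round 4 (the client proposes): rejection yields 0 for the contractor; the client offers 0 and keeps 20.
Round 3 (the contractor proposes): the client can get 20 next round, worth 0.47 × 20 = 9.4 now, so the contractor offers 9.4, keeping 10.6.
Round 2 (the client proposes): the contractor can get 10.6 next round, worth 0.47 × 10.6 = 4.982 now. The client offers 4.982 and keeps 20 − 4.982 = 15.018.
Round 1 (the contractor proposes): the client can get 15.018 next round, worth 0.47 × 15.018 = 7.05846 now, so the contractor offers 7.05846, keeping 12.94154.

7.06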